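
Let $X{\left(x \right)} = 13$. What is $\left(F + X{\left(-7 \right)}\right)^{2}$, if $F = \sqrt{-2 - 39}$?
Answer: $\left(13 + i \sqrt{41}\right)^{2} \approx 128.0 + 166.48 i$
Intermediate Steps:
$F = i \sqrt{41}$ ($F = \sqrt{-41} = i \sqrt{41} \approx 6.4031 i$)
$\left(F + X{\left(-7 \right)}\right)^{2} = \left(i \sqrt{41} + 13\right)^{2} = \left(13 + i \sqrt{41}\right)^{2}$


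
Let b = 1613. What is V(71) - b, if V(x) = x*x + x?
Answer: 3499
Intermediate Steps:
V(x) = x + x**2 (V(x) = x**2 + x = x + x**2)
V(71) - b = 71*(1 + 71) - 1*1613 = 71*72 - 1613 = 5112 - 1613 = 3499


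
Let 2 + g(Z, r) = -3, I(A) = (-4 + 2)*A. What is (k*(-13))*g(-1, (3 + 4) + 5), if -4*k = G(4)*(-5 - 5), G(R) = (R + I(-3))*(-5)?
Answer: -8125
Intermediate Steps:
I(A) = -2*A
G(R) = -30 - 5*R (G(R) = (R - 2*(-3))*(-5) = (R + 6)*(-5) = (6 + R)*(-5) = -30 - 5*R)
g(Z, r) = -5 (g(Z, r) = -2 - 3 = -5)
k = -125 (k = -(-30 - 5*4)*(-5 - 5)/4 = -(-30 - 20)*(-10)/4 = -(-25)*(-10)/2 = -¼*500 = -125)
(k*(-13))*g(-1, (3 + 4) + 5) = -125*(-13)*(-5) = 1625*(-5) = -8125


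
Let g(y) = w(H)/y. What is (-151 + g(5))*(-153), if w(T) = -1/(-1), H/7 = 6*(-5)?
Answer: 115362/5 ≈ 23072.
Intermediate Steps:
H = -210 (H = 7*(6*(-5)) = 7*(-30) = -210)
w(T) = 1 (w(T) = -1*(-1) = 1)
g(y) = 1/y
(-151 + g(5))*(-153) = (-151 + 1/5)*(-153) = -754/5*(-153) = 115362/5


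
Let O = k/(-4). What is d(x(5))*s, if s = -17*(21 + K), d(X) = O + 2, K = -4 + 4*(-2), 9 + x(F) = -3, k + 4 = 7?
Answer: -765/4 ≈ -191.25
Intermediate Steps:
k = 3 (k = -4 + 7 = 3)
O = -3/4 (O = 3/(-4) = 3*(-1/4) = -3/4 ≈ -0.75000)
x(F) = -12 (x(F) = -9 - 3 = -12)
K = -12 (K = -4 - 8 = -12)
d(X) = 5/4 (d(X) = -3/4 + 2 = 5/4)
s = -153 (s = -17*(21 - 12) = -17*9 = -153)
d(x(5))*s = (5/4)*(-153) = -765/4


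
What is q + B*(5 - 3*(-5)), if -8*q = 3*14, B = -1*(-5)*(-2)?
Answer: -821/4 ≈ -205.25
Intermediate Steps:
B = -10 (B = 5*(-2) = -10)
q = -21/4 (q = -3*14/8 = -⅛*42 = -21/4 ≈ -5.2500)
q + B*(5 - 3*(-5)) = -21/4 - 10*(5 - 3*(-5)) = -21/4 - 10*(5 + 15) = -21/4 - 10*20 = -21/4 - 200 = -821/4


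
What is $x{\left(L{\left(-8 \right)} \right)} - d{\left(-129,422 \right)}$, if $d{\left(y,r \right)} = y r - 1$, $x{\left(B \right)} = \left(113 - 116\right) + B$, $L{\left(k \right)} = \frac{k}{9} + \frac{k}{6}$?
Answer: $\frac{489904}{9} \approx 54434.0$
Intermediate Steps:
$L{\left(k \right)} = \frac{5 k}{18}$ ($L{\left(k \right)} = k \frac{1}{9} + k \frac{1}{6} = \frac{k}{9} + \frac{k}{6} = \frac{5 k}{18}$)
$x{\left(B \right)} = -3 + B$
$d{\left(y,r \right)} = -1 + r y$ ($d{\left(y,r \right)} = r y - 1 = -1 + r y$)
$x{\left(L{\left(-8 \right)} \right)} - d{\left(-129,422 \right)} = \left(-3 + \frac{5}{18} \left(-8\right)\right) - \left(-1 + 422 \left(-129\right)\right) = \left(-3 - \frac{20}{9}\right) - \left(-1 - 54438\right) = - \frac{47}{9} - -54439 = - \frac{47}{9} + 54439 = \frac{489904}{9}$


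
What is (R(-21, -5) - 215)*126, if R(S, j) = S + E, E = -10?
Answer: -30996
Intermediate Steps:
R(S, j) = -10 + S (R(S, j) = S - 10 = -10 + S)
(R(-21, -5) - 215)*126 = ((-10 - 21) - 215)*126 = (-31 - 215)*126 = -246*126 = -30996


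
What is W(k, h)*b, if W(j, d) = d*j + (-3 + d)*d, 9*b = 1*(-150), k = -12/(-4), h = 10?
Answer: -5000/3 ≈ -1666.7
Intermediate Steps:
k = 3 (k = -12*(-1/4) = 3)
b = -50/3 (b = (1*(-150))/9 = (1/9)*(-150) = -50/3 ≈ -16.667)
W(j, d) = d*j + d*(-3 + d)
W(k, h)*b = (10*(-3 + 10 + 3))*(-50/3) = (10*10)*(-50/3) = 100*(-50/3) = -5000/3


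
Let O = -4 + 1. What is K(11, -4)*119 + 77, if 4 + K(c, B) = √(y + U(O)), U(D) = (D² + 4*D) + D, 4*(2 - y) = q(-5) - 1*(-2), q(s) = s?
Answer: -399 + 119*I*√13/2 ≈ -399.0 + 214.53*I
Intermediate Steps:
y = 11/4 (y = 2 - (-5 - 1*(-2))/4 = 2 - (-5 + 2)/4 = 2 - ¼*(-3) = 2 + ¾ = 11/4 ≈ 2.7500)
O = -3
U(D) = D² + 5*D
K(c, B) = -4 + I*√13/2 (K(c, B) = -4 + √(11/4 - 3*(5 - 3)) = -4 + √(11/4 - 3*2) = -4 + √(11/4 - 6) = -4 + √(-13/4) = -4 + I*√13/2)
K(11, -4)*119 + 77 = (-4 + I*√13/2)*119 + 77 = (-476 + 119*I*√13/2) + 77 = -399 + 119*I*√13/2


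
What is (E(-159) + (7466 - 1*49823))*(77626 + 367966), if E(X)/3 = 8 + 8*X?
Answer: -20563625208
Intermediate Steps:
E(X) = 24 + 24*X (E(X) = 3*(8 + 8*X) = 24 + 24*X)
(E(-159) + (7466 - 1*49823))*(77626 + 367966) = ((24 + 24*(-159)) + (7466 - 1*49823))*(77626 + 367966) = ((24 - 3816) + (7466 - 49823))*445592 = (-3792 - 42357)*445592 = -46149*445592 = -20563625208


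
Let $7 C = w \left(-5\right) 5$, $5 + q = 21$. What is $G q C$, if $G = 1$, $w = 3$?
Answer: $- \frac{1200}{7} \approx -171.43$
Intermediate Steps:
$q = 16$ ($q = -5 + 21 = 16$)
$C = - \frac{75}{7}$ ($C = \frac{3 \left(-5\right) 5}{7} = \frac{\left(-15\right) 5}{7} = \frac{1}{7} \left(-75\right) = - \frac{75}{7} \approx -10.714$)
$G q C = 1 \cdot 16 \left(- \frac{75}{7}\right) = 16 \left(- \frac{75}{7}\right) = - \frac{1200}{7}$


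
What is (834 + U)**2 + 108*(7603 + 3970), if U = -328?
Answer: 1505920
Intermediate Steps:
(834 + U)**2 + 108*(7603 + 3970) = (834 - 328)**2 + 108*(7603 + 3970) = 506**2 + 108*11573 = 256036 + 1249884 = 1505920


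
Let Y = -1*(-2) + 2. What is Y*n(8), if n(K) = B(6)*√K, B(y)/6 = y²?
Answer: 1728*√2 ≈ 2443.8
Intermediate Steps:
B(y) = 6*y²
n(K) = 216*√K (n(K) = (6*6²)*√K = (6*36)*√K = 216*√K)
Y = 4 (Y = 2 + 2 = 4)
Y*n(8) = 4*(216*√8) = 4*(216*(2*√2)) = 4*(432*√2) = 1728*√2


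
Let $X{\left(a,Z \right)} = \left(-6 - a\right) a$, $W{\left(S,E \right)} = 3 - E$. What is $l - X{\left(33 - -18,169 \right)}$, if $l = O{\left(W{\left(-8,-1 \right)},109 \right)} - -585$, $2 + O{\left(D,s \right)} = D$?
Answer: $3494$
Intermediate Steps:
$O{\left(D,s \right)} = -2 + D$
$X{\left(a,Z \right)} = a \left(-6 - a\right)$
$l = 587$ ($l = \left(-2 + \left(3 - -1\right)\right) - -585 = \left(-2 + \left(3 + 1\right)\right) + 585 = \left(-2 + 4\right) + 585 = 2 + 585 = 587$)
$l - X{\left(33 - -18,169 \right)} = 587 - - \left(33 - -18\right) \left(6 + \left(33 - -18\right)\right) = 587 - - \left(33 + 18\right) \left(6 + \left(33 + 18\right)\right) = 587 - \left(-1\right) 51 \left(6 + 51\right) = 587 - \left(-1\right) 51 \cdot 57 = 587 - -2907 = 587 + 2907 = 3494$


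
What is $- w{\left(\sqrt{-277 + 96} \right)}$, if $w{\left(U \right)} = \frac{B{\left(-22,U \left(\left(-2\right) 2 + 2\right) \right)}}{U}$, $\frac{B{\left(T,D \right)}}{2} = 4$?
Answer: $\frac{8 i \sqrt{181}}{181} \approx 0.59464 i$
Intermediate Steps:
$B{\left(T,D \right)} = 8$ ($B{\left(T,D \right)} = 2 \cdot 4 = 8$)
$w{\left(U \right)} = \frac{8}{U}$
$- w{\left(\sqrt{-277 + 96} \right)} = - \frac{8}{\sqrt{-277 + 96}} = - \frac{8}{\sqrt{-181}} = - \frac{8}{i \sqrt{181}} = - 8 \left(- \frac{i \sqrt{181}}{181}\right) = - \frac{\left(-8\right) i \sqrt{181}}{181} = \frac{8 i \sqrt{181}}{181}$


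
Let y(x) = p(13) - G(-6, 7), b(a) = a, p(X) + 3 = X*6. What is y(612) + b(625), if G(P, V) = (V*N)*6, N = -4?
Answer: 868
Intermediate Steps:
G(P, V) = -24*V (G(P, V) = (V*(-4))*6 = -4*V*6 = -24*V)
p(X) = -3 + 6*X (p(X) = -3 + X*6 = -3 + 6*X)
y(x) = 243 (y(x) = (-3 + 6*13) - (-24)*7 = (-3 + 78) - 1*(-168) = 75 + 168 = 243)
y(612) + b(625) = 243 + 625 = 868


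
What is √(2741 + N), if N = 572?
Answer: √3313 ≈ 57.559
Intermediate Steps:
√(2741 + N) = √(2741 + 572) = √3313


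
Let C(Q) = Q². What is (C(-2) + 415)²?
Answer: 175561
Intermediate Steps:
(C(-2) + 415)² = ((-2)² + 415)² = (4 + 415)² = 419² = 175561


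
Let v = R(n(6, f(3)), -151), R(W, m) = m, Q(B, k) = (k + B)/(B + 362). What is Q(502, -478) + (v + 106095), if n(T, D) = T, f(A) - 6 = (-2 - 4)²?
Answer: 3813985/36 ≈ 1.0594e+5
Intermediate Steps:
f(A) = 42 (f(A) = 6 + (-2 - 4)² = 6 + (-6)² = 6 + 36 = 42)
Q(B, k) = (B + k)/(362 + B)
v = -151
Q(502, -478) + (v + 106095) = (502 - 478)/(362 + 502) + (-151 + 106095) = 24/864 + 105944 = (1/864)*24 + 105944 = 1/36 + 105944 = 3813985/36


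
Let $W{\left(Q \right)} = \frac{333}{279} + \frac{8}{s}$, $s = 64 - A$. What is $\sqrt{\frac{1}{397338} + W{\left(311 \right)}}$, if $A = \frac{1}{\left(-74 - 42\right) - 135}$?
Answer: $\frac{\sqrt{637403390685997446630}}{21986698230} \approx 1.1483$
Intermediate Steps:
$A = - \frac{1}{251}$ ($A = \frac{1}{-116 - 135} = \frac{1}{-251} = - \frac{1}{251} \approx -0.0039841$)
$s = \frac{16065}{251}$ ($s = 64 - - \frac{1}{251} = 64 + \frac{1}{251} = \frac{16065}{251} \approx 64.004$)
$W{\left(Q \right)} = \frac{656653}{498015}$ ($W{\left(Q \right)} = \frac{333}{279} + \frac{8}{\frac{16065}{251}} = 333 \cdot \frac{1}{279} + 8 \cdot \frac{251}{16065} = \frac{37}{31} + \frac{2008}{16065} = \frac{656653}{498015}$)
$\sqrt{\frac{1}{397338} + W{\left(311 \right)}} = \sqrt{\frac{1}{397338} + \frac{656653}{498015}} = \sqrt{\frac{86971229243}{65960094690}} = \frac{\sqrt{637403390685997446630}}{21986698230}$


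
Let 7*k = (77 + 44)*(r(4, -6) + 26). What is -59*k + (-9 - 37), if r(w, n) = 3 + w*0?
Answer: -207353/7 ≈ -29622.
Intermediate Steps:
r(w, n) = 3 (r(w, n) = 3 + 0 = 3)
k = 3509/7 (k = ((77 + 44)*(3 + 26))/7 = (121*29)/7 = (⅐)*3509 = 3509/7 ≈ 501.29)
-59*k + (-9 - 37) = -59*3509/7 + (-9 - 37) = -207031/7 - 46 = -207353/7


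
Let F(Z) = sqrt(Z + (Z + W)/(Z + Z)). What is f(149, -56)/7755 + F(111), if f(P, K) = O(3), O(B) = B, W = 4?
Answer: 1/2585 + sqrt(5496054)/222 ≈ 10.561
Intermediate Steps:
f(P, K) = 3
F(Z) = sqrt(Z + (4 + Z)/(2*Z)) (F(Z) = sqrt(Z + (Z + 4)/(Z + Z)) = sqrt(Z + (4 + Z)/((2*Z))) = sqrt(Z + (4 + Z)*(1/(2*Z))) = sqrt(Z + (4 + Z)/(2*Z)))
f(149, -56)/7755 + F(111) = 3/7755 + sqrt(2 + 4*111 + 8/111)/2 = 3*(1/7755) + sqrt(2 + 444 + 8*(1/111))/2 = 1/2585 + sqrt(2 + 444 + 8/111)/2 = 1/2585 + sqrt(49514/111)/2 = 1/2585 + (sqrt(5496054)/111)/2 = 1/2585 + sqrt(5496054)/222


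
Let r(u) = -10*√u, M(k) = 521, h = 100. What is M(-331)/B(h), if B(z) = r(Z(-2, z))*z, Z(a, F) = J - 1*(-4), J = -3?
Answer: -521/1000 ≈ -0.52100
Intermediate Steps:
Z(a, F) = 1 (Z(a, F) = -3 - 1*(-4) = -3 + 4 = 1)
B(z) = -10*z (B(z) = (-10*√1)*z = (-10*1)*z = -10*z)
M(-331)/B(h) = 521/((-10*100)) = 521/(-1000) = 521*(-1/1000) = -521/1000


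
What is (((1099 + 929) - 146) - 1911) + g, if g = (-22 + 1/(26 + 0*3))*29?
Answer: -17313/26 ≈ -665.88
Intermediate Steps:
g = -16559/26 (g = (-22 + 1/(26 + 0))*29 = (-22 + 1/26)*29 = -571/26*29 = -16559/26 ≈ -636.88)
(((1099 + 929) - 146) - 1911) + g = (((1099 + 929) - 146) - 1911) - 16559/26 = ((2028 - 146) - 1911) - 16559/26 = (1882 - 1911) - 16559/26 = -29 - 16559/26 = -17313/26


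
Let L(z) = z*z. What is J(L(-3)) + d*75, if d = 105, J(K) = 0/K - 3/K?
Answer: 23624/3 ≈ 7874.7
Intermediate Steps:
L(z) = z²
J(K) = -3/K (J(K) = 0 - 3/K = -3/K)
J(L(-3)) + d*75 = -3/((-3)²) + 105*75 = -3/9 + 7875 = -3*⅑ + 7875 = -⅓ + 7875 = 23624/3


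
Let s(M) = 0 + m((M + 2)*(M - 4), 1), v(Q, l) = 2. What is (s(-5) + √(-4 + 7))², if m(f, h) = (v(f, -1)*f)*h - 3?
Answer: (51 + √3)² ≈ 2780.7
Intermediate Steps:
m(f, h) = -3 + 2*f*h (m(f, h) = (2*f)*h - 3 = 2*f*h - 3 = -3 + 2*f*h)
s(M) = -3 + 2*(-4 + M)*(2 + M) (s(M) = 0 + (-3 + 2*((M + 2)*(M - 4))*1) = 0 + (-3 + 2*((2 + M)*(-4 + M))*1) = 0 + (-3 + 2*((-4 + M)*(2 + M))*1) = 0 + (-3 + 2*(-4 + M)*(2 + M)) = -3 + 2*(-4 + M)*(2 + M))
(s(-5) + √(-4 + 7))² = ((-19 - 4*(-5) + 2*(-5)²) + √(-4 + 7))² = ((-19 + 20 + 2*25) + √3)² = ((-19 + 20 + 50) + √3)² = (51 + √3)²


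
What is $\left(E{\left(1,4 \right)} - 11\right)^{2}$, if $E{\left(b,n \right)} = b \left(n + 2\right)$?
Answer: $25$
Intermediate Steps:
$E{\left(b,n \right)} = b \left(2 + n\right)$
$\left(E{\left(1,4 \right)} - 11\right)^{2} = \left(1 \left(2 + 4\right) - 11\right)^{2} = \left(1 \cdot 6 - 11\right)^{2} = \left(6 - 11\right)^{2} = \left(-5\right)^{2} = 25$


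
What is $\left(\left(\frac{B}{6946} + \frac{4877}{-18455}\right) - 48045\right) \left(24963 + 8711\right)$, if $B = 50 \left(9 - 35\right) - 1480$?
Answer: $- \frac{103697370675281604}{64094215} \approx -1.6179 \cdot 10^{9}$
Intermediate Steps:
$B = -2780$ ($B = 50 \left(-26\right) - 1480 = -1300 - 1480 = -2780$)
$\left(\left(\frac{B}{6946} + \frac{4877}{-18455}\right) - 48045\right) \left(24963 + 8711\right) = \left(\left(- \frac{2780}{6946} + \frac{4877}{-18455}\right) - 48045\right) \left(24963 + 8711\right) = \left(\left(\left(-2780\right) \frac{1}{6946} + 4877 \left(- \frac{1}{18455}\right)\right) - 48045\right) 33674 = \left(\left(- \frac{1390}{3473} - \frac{4877}{18455}\right) - 48045\right) 33674 = \left(- \frac{42590271}{64094215} - 48045\right) 33674 = \left(- \frac{3079449149946}{64094215}\right) 33674 = - \frac{103697370675281604}{64094215}$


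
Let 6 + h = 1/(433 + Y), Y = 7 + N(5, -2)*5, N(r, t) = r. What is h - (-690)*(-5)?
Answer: -1607039/465 ≈ -3456.0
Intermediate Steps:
Y = 32 (Y = 7 + 5*5 = 7 + 25 = 32)
h = -2789/465 (h = -6 + 1/(433 + 32) = -6 + 1/465 = -2789/465 ≈ -5.9978)
h - (-690)*(-5) = -2789/465 - (-690)*(-5) = -2789/465 - 138*25 = -2789/465 - 3450 = -1607039/465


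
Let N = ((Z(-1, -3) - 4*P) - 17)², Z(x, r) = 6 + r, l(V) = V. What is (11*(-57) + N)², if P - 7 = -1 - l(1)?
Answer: 279841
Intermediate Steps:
P = 5 (P = 7 + (-1 - 1*1) = 7 + (-1 - 1) = 7 - 2 = 5)
N = 1156 (N = (((6 - 3) - 4*5) - 17)² = ((3 - 20) - 17)² = (-17 - 17)² = (-34)² = 1156)
(11*(-57) + N)² = (11*(-57) + 1156)² = (-627 + 1156)² = 529² = 279841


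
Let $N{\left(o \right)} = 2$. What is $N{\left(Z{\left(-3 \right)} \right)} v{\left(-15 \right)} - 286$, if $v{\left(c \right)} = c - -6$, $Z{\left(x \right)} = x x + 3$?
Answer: $-304$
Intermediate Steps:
$Z{\left(x \right)} = 3 + x^{2}$ ($Z{\left(x \right)} = x^{2} + 3 = 3 + x^{2}$)
$v{\left(c \right)} = 6 + c$ ($v{\left(c \right)} = c + 6 = 6 + c$)
$N{\left(Z{\left(-3 \right)} \right)} v{\left(-15 \right)} - 286 = 2 \left(6 - 15\right) - 286 = 2 \left(-9\right) - 286 = -18 - 286 = -304$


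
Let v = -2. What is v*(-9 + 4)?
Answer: 10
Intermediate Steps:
v*(-9 + 4) = -2*(-9 + 4) = -2*(-5) = 10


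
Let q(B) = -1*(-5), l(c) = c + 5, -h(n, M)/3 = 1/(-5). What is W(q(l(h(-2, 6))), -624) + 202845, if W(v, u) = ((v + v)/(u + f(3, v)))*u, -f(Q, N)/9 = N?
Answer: 45236515/223 ≈ 2.0285e+5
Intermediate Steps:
f(Q, N) = -9*N
h(n, M) = ⅗ (h(n, M) = -3/(-5) = -3*(-⅕) = ⅗)
l(c) = 5 + c
q(B) = 5
W(v, u) = 2*u*v/(u - 9*v) (W(v, u) = ((v + v)/(u - 9*v))*u = ((2*v)/(u - 9*v))*u = (2*v/(u - 9*v))*u = 2*u*v/(u - 9*v))
W(q(l(h(-2, 6))), -624) + 202845 = 2*(-624)*5/(-624 - 9*5) + 202845 = 2*(-624)*5/(-624 - 45) + 202845 = 2*(-624)*5/(-669) + 202845 = 2*(-624)*5*(-1/669) + 202845 = 2080/223 + 202845 = 45236515/223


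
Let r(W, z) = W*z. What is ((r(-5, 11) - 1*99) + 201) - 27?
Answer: 20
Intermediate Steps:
((r(-5, 11) - 1*99) + 201) - 27 = ((-5*11 - 1*99) + 201) - 27 = ((-55 - 99) + 201) - 27 = (-154 + 201) - 27 = 47 - 27 = 20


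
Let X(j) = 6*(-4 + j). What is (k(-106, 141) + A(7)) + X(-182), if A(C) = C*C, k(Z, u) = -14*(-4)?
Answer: -1011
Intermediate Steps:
k(Z, u) = 56
X(j) = -24 + 6*j
A(C) = C²
(k(-106, 141) + A(7)) + X(-182) = (56 + 7²) + (-24 + 6*(-182)) = (56 + 49) + (-24 - 1092) = 105 - 1116 = -1011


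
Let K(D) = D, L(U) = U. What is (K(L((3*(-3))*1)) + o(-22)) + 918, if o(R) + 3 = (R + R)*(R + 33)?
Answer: 422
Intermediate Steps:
o(R) = -3 + 2*R*(33 + R) (o(R) = -3 + (R + R)*(R + 33) = -3 + (2*R)*(33 + R) = -3 + 2*R*(33 + R))
(K(L((3*(-3))*1)) + o(-22)) + 918 = ((3*(-3))*1 + (-3 + 2*(-22)² + 66*(-22))) + 918 = (-9*1 + (-3 + 2*484 - 1452)) + 918 = (-9 + (-3 + 968 - 1452)) + 918 = (-9 - 487) + 918 = -496 + 918 = 422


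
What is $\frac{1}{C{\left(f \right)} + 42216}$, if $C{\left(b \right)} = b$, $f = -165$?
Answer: $\frac{1}{42051} \approx 2.3781 \cdot 10^{-5}$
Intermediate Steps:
$\frac{1}{C{\left(f \right)} + 42216} = \frac{1}{-165 + 42216} = \frac{1}{42051}$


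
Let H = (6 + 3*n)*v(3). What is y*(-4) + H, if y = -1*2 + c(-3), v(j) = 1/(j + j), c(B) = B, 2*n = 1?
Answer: 85/4 ≈ 21.250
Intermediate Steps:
n = ½ (n = (½)*1 = ½ ≈ 0.50000)
v(j) = 1/(2*j)
y = -5 (y = -1*2 - 3 = -2 - 3 = -5)
H = 5/4 (H = (6 + 3*(½))*((½)/3) = (6 + 3/2)*((½)*(⅓)) = (15/2)*(⅙) = 5/4 ≈ 1.2500)
y*(-4) + H = -5*(-4) + 5/4 = 20 + 5/4 = 85/4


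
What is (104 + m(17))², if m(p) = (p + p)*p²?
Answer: 98604900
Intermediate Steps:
m(p) = 2*p³ (m(p) = (2*p)*p² = 2*p³)
(104 + m(17))² = (104 + 2*17³)² = (104 + 2*4913)² = (104 + 9826)² = 9930² = 98604900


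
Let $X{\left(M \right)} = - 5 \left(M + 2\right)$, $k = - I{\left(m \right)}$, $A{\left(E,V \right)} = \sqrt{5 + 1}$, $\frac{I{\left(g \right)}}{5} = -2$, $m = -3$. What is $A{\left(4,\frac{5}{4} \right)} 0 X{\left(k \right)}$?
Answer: $0$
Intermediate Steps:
$I{\left(g \right)} = -10$ ($I{\left(g \right)} = 5 \left(-2\right) = -10$)
$A{\left(E,V \right)} = \sqrt{6}$
$k = 10$ ($k = \left(-1\right) \left(-10\right) = 10$)
$X{\left(M \right)} = -10 - 5 M$ ($X{\left(M \right)} = - 5 \left(2 + M\right) = -10 - 5 M$)
$A{\left(4,\frac{5}{4} \right)} 0 X{\left(k \right)} = \sqrt{6} \cdot 0 \left(-10 - 50\right) = 0 \left(-10 - 50\right) = 0 \left(-60\right) = 0$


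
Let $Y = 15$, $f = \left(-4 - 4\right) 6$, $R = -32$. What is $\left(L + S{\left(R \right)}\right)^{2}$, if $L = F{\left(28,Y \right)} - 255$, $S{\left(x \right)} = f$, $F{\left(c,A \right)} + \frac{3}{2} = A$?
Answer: $\frac{335241}{4} \approx 83810.0$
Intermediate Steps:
$f = -48$ ($f = \left(-8\right) 6 = -48$)
$F{\left(c,A \right)} = - \frac{3}{2} + A$
$S{\left(x \right)} = -48$
$L = - \frac{483}{2}$ ($L = \left(- \frac{3}{2} + 15\right) - 255 = \frac{27}{2} - 255 = - \frac{483}{2} \approx -241.5$)
$\left(L + S{\left(R \right)}\right)^{2} = \left(- \frac{483}{2} - 48\right)^{2} = \left(- \frac{579}{2}\right)^{2} = \frac{335241}{4}$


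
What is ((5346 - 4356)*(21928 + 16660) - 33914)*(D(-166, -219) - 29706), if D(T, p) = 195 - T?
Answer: -1120046005070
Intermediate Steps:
((5346 - 4356)*(21928 + 16660) - 33914)*(D(-166, -219) - 29706) = ((5346 - 4356)*(21928 + 16660) - 33914)*((195 - 1*(-166)) - 29706) = (990*38588 - 33914)*((195 + 166) - 29706) = (38202120 - 33914)*(361 - 29706) = 38168206*(-29345) = -1120046005070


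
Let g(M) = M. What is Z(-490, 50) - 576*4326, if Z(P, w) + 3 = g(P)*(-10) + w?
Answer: -2486829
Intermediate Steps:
Z(P, w) = -3 + w - 10*P (Z(P, w) = -3 + (P*(-10) + w) = -3 + (-10*P + w) = -3 + (w - 10*P) = -3 + w - 10*P)
Z(-490, 50) - 576*4326 = (-3 + 50 - 10*(-490)) - 576*4326 = (-3 + 50 + 4900) - 2491776 = 4947 - 2491776 = -2486829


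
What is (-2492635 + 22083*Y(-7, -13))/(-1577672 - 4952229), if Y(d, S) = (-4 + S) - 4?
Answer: 2956378/6529901 ≈ 0.45274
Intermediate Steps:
Y(d, S) = -8 + S
(-2492635 + 22083*Y(-7, -13))/(-1577672 - 4952229) = (-2492635 + 22083*(-8 - 13))/(-1577672 - 4952229) = (-2492635 + 22083*(-21))/(-6529901) = (-2492635 - 463743)*(-1/6529901) = -2956378*(-1/6529901) = 2956378/6529901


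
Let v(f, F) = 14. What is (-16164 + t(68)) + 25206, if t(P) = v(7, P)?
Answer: 9056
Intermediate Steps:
t(P) = 14
(-16164 + t(68)) + 25206 = (-16164 + 14) + 25206 = -16150 + 25206 = 9056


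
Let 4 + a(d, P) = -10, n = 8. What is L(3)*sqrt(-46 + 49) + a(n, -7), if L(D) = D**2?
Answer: -14 + 9*sqrt(3) ≈ 1.5885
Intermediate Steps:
a(d, P) = -14 (a(d, P) = -4 - 10 = -14)
L(3)*sqrt(-46 + 49) + a(n, -7) = 3**2*sqrt(-46 + 49) - 14 = 9*sqrt(3) - 14 = -14 + 9*sqrt(3)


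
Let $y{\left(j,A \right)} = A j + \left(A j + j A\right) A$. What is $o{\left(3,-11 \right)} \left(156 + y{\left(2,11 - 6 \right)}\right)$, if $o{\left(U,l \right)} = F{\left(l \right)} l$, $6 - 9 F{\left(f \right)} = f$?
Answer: $- \frac{49742}{9} \approx -5526.9$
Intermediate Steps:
$F{\left(f \right)} = \frac{2}{3} - \frac{f}{9}$
$o{\left(U,l \right)} = l \left(\frac{2}{3} - \frac{l}{9}\right)$ ($o{\left(U,l \right)} = \left(\frac{2}{3} - \frac{l}{9}\right) l = l \left(\frac{2}{3} - \frac{l}{9}\right)$)
$y{\left(j,A \right)} = A j + 2 j A^{2}$ ($y{\left(j,A \right)} = A j + \left(A j + A j\right) A = A j + 2 A j A = A j + 2 j A^{2}$)
$o{\left(3,-11 \right)} \left(156 + y{\left(2,11 - 6 \right)}\right) = \frac{1}{9} \left(-11\right) \left(6 - -11\right) \left(156 + \left(11 - 6\right) 2 \left(1 + 2 \left(11 - 6\right)\right)\right) = \frac{1}{9} \left(-11\right) \left(6 + 11\right) \left(156 + 5 \cdot 2 \left(1 + 2 \cdot 5\right)\right) = \frac{1}{9} \left(-11\right) 17 \left(156 + 5 \cdot 2 \left(1 + 10\right)\right) = - \frac{187 \left(156 + 5 \cdot 2 \cdot 11\right)}{9} = - \frac{187 \left(156 + 110\right)}{9} = \left(- \frac{187}{9}\right) 266 = - \frac{49742}{9}$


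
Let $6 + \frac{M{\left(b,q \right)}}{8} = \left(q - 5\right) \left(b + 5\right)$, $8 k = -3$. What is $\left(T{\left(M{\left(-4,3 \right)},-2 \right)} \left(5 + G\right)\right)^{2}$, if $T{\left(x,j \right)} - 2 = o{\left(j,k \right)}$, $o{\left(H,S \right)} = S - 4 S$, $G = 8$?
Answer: $\frac{105625}{64} \approx 1650.4$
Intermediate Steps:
$k = - \frac{3}{8}$ ($k = \frac{1}{8} \left(-3\right) = - \frac{3}{8} \approx -0.375$)
$M{\left(b,q \right)} = -48 + 8 \left(-5 + q\right) \left(5 + b\right)$ ($M{\left(b,q \right)} = -48 + 8 \left(q - 5\right) \left(b + 5\right) = -48 + 8 \left(-5 + q\right) \left(5 + b\right)$)
$o{\left(H,S \right)} = - 3 S$
$T{\left(x,j \right)} = \frac{25}{8}$ ($T{\left(x,j \right)} = 2 - - \frac{9}{8} = 2 + \frac{9}{8} = \frac{25}{8}$)
$\left(T{\left(M{\left(-4,3 \right)},-2 \right)} \left(5 + G\right)\right)^{2} = \left(\frac{25 \left(5 + 8\right)}{8}\right)^{2} = \left(\frac{25}{8} \cdot 13\right)^{2} = \left(\frac{325}{8}\right)^{2} = \frac{105625}{64}$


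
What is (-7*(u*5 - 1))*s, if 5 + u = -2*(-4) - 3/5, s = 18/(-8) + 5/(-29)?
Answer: 21637/116 ≈ 186.53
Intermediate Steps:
s = -281/116 (s = 18*(-1/8) + 5*(-1/29) = -9/4 - 5/29 = -281/116 ≈ -2.4224)
u = 12/5 (u = -5 + (-2*(-4) - 3/5) = -5 + (8 - 3*1/5) = -5 + (8 - 3/5) = -5 + 37/5 = 12/5 ≈ 2.4000)
(-7*(u*5 - 1))*s = -7*((12/5)*5 - 1)*(-281/116) = -7*(12 - 1)*(-281/116) = -7*11*(-281/116) = -77*(-281/116) = 21637/116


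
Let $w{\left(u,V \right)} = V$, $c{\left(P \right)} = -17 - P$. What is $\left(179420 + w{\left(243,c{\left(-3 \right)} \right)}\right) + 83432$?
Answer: $262838$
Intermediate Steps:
$\left(179420 + w{\left(243,c{\left(-3 \right)} \right)}\right) + 83432 = \left(179420 - 14\right) + 83432 = 179406 + 83432 = 262838$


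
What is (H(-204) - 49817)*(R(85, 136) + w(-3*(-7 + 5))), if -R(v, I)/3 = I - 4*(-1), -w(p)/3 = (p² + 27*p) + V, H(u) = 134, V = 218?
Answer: 82871244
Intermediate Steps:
w(p) = -654 - 81*p - 3*p² (w(p) = -3*((p² + 27*p) + 218) = -3*(218 + p² + 27*p) = -654 - 81*p - 3*p²)
R(v, I) = -12 - 3*I (R(v, I) = -3*(I - 4*(-1)) = -3*(I + 4) = -3*(4 + I) = -12 - 3*I)
(H(-204) - 49817)*(R(85, 136) + w(-3*(-7 + 5))) = (134 - 49817)*((-12 - 3*136) + (-654 - (-243)*(-7 + 5) - 3*9*(-7 + 5)²)) = -49683*((-12 - 408) + (-654 - (-243)*(-2) - 3*(-3*(-2))²)) = -49683*(-420 + (-654 - 81*6 - 3*6²)) = -49683*(-420 + (-654 - 486 - 3*36)) = -49683*(-420 + (-654 - 486 - 108)) = -49683*(-420 - 1248) = -49683*(-1668) = 82871244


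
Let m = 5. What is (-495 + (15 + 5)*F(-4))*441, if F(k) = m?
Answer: -174195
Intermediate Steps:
F(k) = 5
(-495 + (15 + 5)*F(-4))*441 = (-495 + (15 + 5)*5)*441 = (-495 + 20*5)*441 = (-495 + 100)*441 = -395*441 = -174195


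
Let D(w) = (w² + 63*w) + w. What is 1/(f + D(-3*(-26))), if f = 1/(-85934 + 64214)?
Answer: 21720/240570719 ≈ 9.0285e-5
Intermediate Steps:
D(w) = w² + 64*w
f = -1/21720 (f = 1/(-21720) = -1/21720 ≈ -4.6041e-5)
1/(f + D(-3*(-26))) = 1/(-1/21720 + (-3*(-26))*(64 - 3*(-26))) = 1/(-1/21720 + 78*(64 + 78)) = 1/(-1/21720 + 78*142) = 1/(-1/21720 + 11076) = 1/(240570719/21720) = 21720/240570719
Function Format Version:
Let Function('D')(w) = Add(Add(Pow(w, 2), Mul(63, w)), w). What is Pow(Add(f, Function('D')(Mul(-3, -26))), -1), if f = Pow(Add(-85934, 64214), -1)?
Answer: Rational(21720, 240570719) ≈ 9.0285e-5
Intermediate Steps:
Function('D')(w) = Add(Pow(w, 2), Mul(64, w))
f = Rational(-1, 21720) (f = Pow(-21720, -1) = Rational(-1, 21720) ≈ -4.6041e-5)
Pow(Add(f, Function('D')(Mul(-3, -26))), -1) = Pow(Add(Rational(-1, 21720), Mul(Mul(-3, -26), Add(64, Mul(-3, -26)))), -1) = Pow(Add(Rational(-1, 21720), Mul(78, Add(64, 78))), -1) = Pow(Add(Rational(-1, 21720), Mul(78, 142)), -1) = Pow(Add(Rational(-1, 21720), 11076), -1) = Pow(Rational(240570719, 21720), -1) = Rational(21720, 240570719)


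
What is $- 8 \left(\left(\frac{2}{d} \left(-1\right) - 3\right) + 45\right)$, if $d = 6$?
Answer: $- \frac{1000}{3} \approx -333.33$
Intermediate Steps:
$- 8 \left(\left(\frac{2}{d} \left(-1\right) - 3\right) + 45\right) = - 8 \left(\left(\frac{2}{6} \left(-1\right) - 3\right) + 45\right) = - 8 \left(\left(2 \cdot \frac{1}{6} \left(-1\right) - 3\right) + 45\right) = - 8 \left(\left(\frac{1}{3} \left(-1\right) - 3\right) + 45\right) = - 8 \left(\left(- \frac{1}{3} - 3\right) + 45\right) = - 8 \left(- \frac{10}{3} + 45\right) = \left(-8\right) \frac{125}{3} = - \frac{1000}{3}$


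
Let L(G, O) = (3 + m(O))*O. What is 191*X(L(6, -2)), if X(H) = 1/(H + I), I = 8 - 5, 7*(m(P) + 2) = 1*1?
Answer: 1337/5 ≈ 267.40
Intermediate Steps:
m(P) = -13/7 (m(P) = -2 + (1*1)/7 = -2 + (1/7)*1 = -2 + 1/7 = -13/7)
L(G, O) = 8*O/7 (L(G, O) = (3 - 13/7)*O = 8*O/7)
I = 3
X(H) = 1/(3 + H) (X(H) = 1/(H + 3) = 1/(3 + H))
191*X(L(6, -2)) = 191/(3 + (8/7)*(-2)) = 191/(3 - 16/7) = 191/(5/7) = 191*(7/5) = 1337/5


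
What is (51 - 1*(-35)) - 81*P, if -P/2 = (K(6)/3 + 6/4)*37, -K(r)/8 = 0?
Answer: 9077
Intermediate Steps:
K(r) = 0 (K(r) = -8*0 = 0)
P = -111 (P = -2*(0/3 + 6/4)*37 = -2*(0*(1/3) + 6*(1/4))*37 = -2*(0 + 3/2)*37 = -3*37 = -2*111/2 = -111)
(51 - 1*(-35)) - 81*P = (51 - 1*(-35)) - 81*(-111) = (51 + 35) + 8991 = 86 + 8991 = 9077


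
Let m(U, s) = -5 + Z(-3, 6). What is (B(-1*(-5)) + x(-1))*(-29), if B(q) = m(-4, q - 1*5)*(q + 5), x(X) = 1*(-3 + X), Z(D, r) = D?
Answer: 2436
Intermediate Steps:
m(U, s) = -8 (m(U, s) = -5 - 3 = -8)
x(X) = -3 + X
B(q) = -40 - 8*q (B(q) = -8*(q + 5) = -8*(5 + q) = -40 - 8*q)
(B(-1*(-5)) + x(-1))*(-29) = ((-40 - (-8)*(-5)) + (-3 - 1))*(-29) = ((-40 - 8*5) - 4)*(-29) = ((-40 - 40) - 4)*(-29) = (-80 - 4)*(-29) = -84*(-29) = 2436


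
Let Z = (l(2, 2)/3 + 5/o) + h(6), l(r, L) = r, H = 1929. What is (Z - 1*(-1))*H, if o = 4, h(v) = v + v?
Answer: 115097/4 ≈ 28774.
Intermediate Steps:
h(v) = 2*v
Z = 167/12 (Z = (2/3 + 5/4) + 2*6 = (2*(⅓) + 5*(¼)) + 12 = (⅔ + 5/4) + 12 = 23/12 + 12 = 167/12 ≈ 13.917)
(Z - 1*(-1))*H = (167/12 - 1*(-1))*1929 = (167/12 + 1)*1929 = (179/12)*1929 = 115097/4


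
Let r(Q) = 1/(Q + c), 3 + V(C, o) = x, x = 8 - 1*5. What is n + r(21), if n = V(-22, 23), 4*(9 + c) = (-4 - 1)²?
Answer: 4/73 ≈ 0.054795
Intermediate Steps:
c = -11/4 (c = -9 + (-4 - 1)²/4 = -9 + (¼)*(-5)² = -9 + (¼)*25 = -9 + 25/4 = -11/4 ≈ -2.7500)
x = 3 (x = 8 - 5 = 3)
V(C, o) = 0 (V(C, o) = -3 + 3 = 0)
n = 0
r(Q) = 1/(-11/4 + Q) (r(Q) = 1/(Q - 11/4) = 1/(-11/4 + Q))
n + r(21) = 0 + 4/(-11 + 4*21) = 0 + 4/(-11 + 84) = 0 + 4/73 = 4/73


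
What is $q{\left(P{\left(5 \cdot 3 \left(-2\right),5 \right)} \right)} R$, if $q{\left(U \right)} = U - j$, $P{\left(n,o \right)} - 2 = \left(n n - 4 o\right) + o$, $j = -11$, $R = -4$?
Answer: $-3592$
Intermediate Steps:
$P{\left(n,o \right)} = 2 + n^{2} - 3 o$ ($P{\left(n,o \right)} = 2 + \left(\left(n n - 4 o\right) + o\right) = 2 + \left(\left(n^{2} - 4 o\right) + o\right) = 2 + \left(n^{2} - 3 o\right) = 2 + n^{2} - 3 o$)
$q{\left(U \right)} = 11 + U$ ($q{\left(U \right)} = U - -11 = U + 11 = 11 + U$)
$q{\left(P{\left(5 \cdot 3 \left(-2\right),5 \right)} \right)} R = \left(11 + \left(2 + \left(5 \cdot 3 \left(-2\right)\right)^{2} - 15\right)\right) \left(-4\right) = \left(11 + \left(2 + \left(15 \left(-2\right)\right)^{2} - 15\right)\right) \left(-4\right) = \left(11 + \left(2 + \left(-30\right)^{2} - 15\right)\right) \left(-4\right) = \left(11 + \left(2 + 900 - 15\right)\right) \left(-4\right) = \left(11 + 887\right) \left(-4\right) = 898 \left(-4\right) = -3592$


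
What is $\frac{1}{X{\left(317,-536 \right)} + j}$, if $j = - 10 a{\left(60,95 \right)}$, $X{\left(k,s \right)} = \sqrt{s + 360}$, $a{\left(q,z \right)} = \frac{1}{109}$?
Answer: $- \frac{545}{1045578} - \frac{11881 i \sqrt{11}}{522789} \approx -0.00052124 - 0.075374 i$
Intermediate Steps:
$a{\left(q,z \right)} = \frac{1}{109}$
$X{\left(k,s \right)} = \sqrt{360 + s}$
$j = - \frac{10}{109}$ ($j = \left(-10\right) \frac{1}{109} = - \frac{10}{109} \approx -0.091743$)
$\frac{1}{X{\left(317,-536 \right)} + j} = \frac{1}{\sqrt{360 - 536} - \frac{10}{109}} = \frac{1}{\sqrt{-176} - \frac{10}{109}} = \frac{1}{4 i \sqrt{11} - \frac{10}{109}} = \frac{1}{- \frac{10}{109} + 4 i \sqrt{11}}$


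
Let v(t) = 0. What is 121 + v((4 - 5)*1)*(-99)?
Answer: 121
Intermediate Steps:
121 + v((4 - 5)*1)*(-99) = 121 + 0*(-99) = 121 + 0 = 121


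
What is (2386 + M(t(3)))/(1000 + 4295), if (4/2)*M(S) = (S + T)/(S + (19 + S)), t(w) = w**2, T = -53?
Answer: 5884/13061 ≈ 0.45050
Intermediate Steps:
M(S) = (-53 + S)/(2*(19 + 2*S)) (M(S) = ((S - 53)/(S + (19 + S)))/2 = ((-53 + S)/(19 + 2*S))/2 = (-53 + S)/(2*(19 + 2*S)))
(2386 + M(t(3)))/(1000 + 4295) = (2386 + (-53 + 3**2)/(2*(19 + 2*3**2)))/(1000 + 4295) = (2386 + (-53 + 9)/(2*(19 + 2*9)))/5295 = (2386 + (1/2)*(-44)/(19 + 18))*(1/5295) = (2386 + (1/2)*(-44)/37)*(1/5295) = (2386 + (1/2)*(1/37)*(-44))*(1/5295) = (2386 - 22/37)*(1/5295) = (88260/37)*(1/5295) = 5884/13061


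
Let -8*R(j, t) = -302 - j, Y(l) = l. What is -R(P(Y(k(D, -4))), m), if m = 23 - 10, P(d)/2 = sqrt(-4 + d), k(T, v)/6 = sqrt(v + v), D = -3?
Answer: -151/4 - sqrt(-1 + 3*I*sqrt(2))/2 ≈ -38.398 - 0.81845*I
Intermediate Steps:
k(T, v) = 6*sqrt(2)*sqrt(v) (k(T, v) = 6*sqrt(v + v) = 6*sqrt(2*v) = 6*(sqrt(2)*sqrt(v)) = 6*sqrt(2)*sqrt(v))
P(d) = 2*sqrt(-4 + d)
m = 13
R(j, t) = 151/4 + j/8 (R(j, t) = -(-302 - j)/8 = 151/4 + j/8)
-R(P(Y(k(D, -4))), m) = -(151/4 + (2*sqrt(-4 + 6*sqrt(2)*sqrt(-4)))/8) = -(151/4 + (2*sqrt(-4 + 6*sqrt(2)*(2*I)))/8) = -(151/4 + (2*sqrt(-4 + 12*I*sqrt(2)))/8) = -(151/4 + sqrt(-4 + 12*I*sqrt(2))/4) = -151/4 - sqrt(-4 + 12*I*sqrt(2))/4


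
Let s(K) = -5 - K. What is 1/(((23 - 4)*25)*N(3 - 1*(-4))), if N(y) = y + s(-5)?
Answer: 1/3325 ≈ 0.00030075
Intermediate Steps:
N(y) = y (N(y) = y + (-5 - 1*(-5)) = y + (-5 + 5) = y + 0 = y)
1/(((23 - 4)*25)*N(3 - 1*(-4))) = 1/(((23 - 4)*25)*(3 - 1*(-4))) = 1/((19*25)*(3 + 4)) = 1/(475*7) = 1/3325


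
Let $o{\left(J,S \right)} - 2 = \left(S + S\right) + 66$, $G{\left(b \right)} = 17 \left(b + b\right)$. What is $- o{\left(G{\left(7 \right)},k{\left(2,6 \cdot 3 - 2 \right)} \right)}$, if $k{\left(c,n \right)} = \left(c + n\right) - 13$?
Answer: $-78$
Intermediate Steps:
$k{\left(c,n \right)} = -13 + c + n$
$G{\left(b \right)} = 34 b$ ($G{\left(b \right)} = 17 \cdot 2 b = 34 b$)
$o{\left(J,S \right)} = 68 + 2 S$ ($o{\left(J,S \right)} = 2 + \left(\left(S + S\right) + 66\right) = 2 + \left(2 S + 66\right) = 2 + \left(66 + 2 S\right) = 68 + 2 S$)
$- o{\left(G{\left(7 \right)},k{\left(2,6 \cdot 3 - 2 \right)} \right)} = - (68 + 2 \left(-13 + 2 + \left(6 \cdot 3 - 2\right)\right)) = - (68 + 2 \left(-13 + 2 + \left(18 - 2\right)\right)) = - (68 + 2 \left(-13 + 2 + 16\right)) = - (68 + 2 \cdot 5) = - (68 + 10) = \left(-1\right) 78 = -78$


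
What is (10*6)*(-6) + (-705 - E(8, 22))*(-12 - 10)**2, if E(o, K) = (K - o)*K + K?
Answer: -501300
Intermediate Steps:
E(o, K) = K + K*(K - o) (E(o, K) = K*(K - o) + K = K + K*(K - o))
(10*6)*(-6) + (-705 - E(8, 22))*(-12 - 10)**2 = (10*6)*(-6) + (-705 - 22*(1 + 22 - 1*8))*(-12 - 10)**2 = 60*(-6) + (-705 - 22*(1 + 22 - 8))*(-22)**2 = -360 + (-705 - 22*15)*484 = -360 + (-705 - 1*330)*484 = -360 + (-705 - 330)*484 = -360 - 1035*484 = -360 - 500940 = -501300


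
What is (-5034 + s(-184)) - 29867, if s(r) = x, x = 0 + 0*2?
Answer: -34901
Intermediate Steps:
x = 0 (x = 0 + 0 = 0)
s(r) = 0
(-5034 + s(-184)) - 29867 = (-5034 + 0) - 29867 = -5034 - 29867 = -34901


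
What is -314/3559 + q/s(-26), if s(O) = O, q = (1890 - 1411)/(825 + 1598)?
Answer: -21486133/224209882 ≈ -0.095830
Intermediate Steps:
q = 479/2423 ≈ 0.19769
-314/3559 + q/s(-26) = -314/3559 + (479/2423)/(-26) = -314*1/3559 + (479/2423)*(-1/26) = -314/3559 - 479/62998 = -21486133/224209882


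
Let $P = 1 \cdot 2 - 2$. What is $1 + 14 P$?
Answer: $1$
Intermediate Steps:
$P = 0$ ($P = 2 - 2 = 0$)
$1 + 14 P = 1 + 14 \cdot 0 = 1 + 0 = 1$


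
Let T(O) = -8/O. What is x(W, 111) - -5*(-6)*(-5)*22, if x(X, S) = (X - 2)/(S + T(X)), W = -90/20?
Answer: 6698883/2030 ≈ 3299.9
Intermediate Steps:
W = -9/2 (W = -90/20 = -2*9/4 = -9/2 ≈ -4.5000)
x(X, S) = (-2 + X)/(S - 8/X) (x(X, S) = (X - 2)/(S - 8/X) = (-2 + X)/(S - 8/X))
x(W, 111) - -5*(-6)*(-5)*22 = -9*(-2 - 9/2)/(2*(-8 + 111*(-9/2))) - -5*(-6)*(-5)*22 = -9/2*(-13/2)/(-8 - 999/2) - 30*(-5)*22 = -9/2*(-13/2)/(-1015/2) - (-150)*22 = -9/2*(-2/1015)*(-13/2) - 1*(-3300) = -117/2030 + 3300 = 6698883/2030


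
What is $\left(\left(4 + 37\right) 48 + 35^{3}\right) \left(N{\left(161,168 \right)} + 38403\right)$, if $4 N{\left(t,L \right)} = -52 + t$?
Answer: $\frac{6893310803}{4} \approx 1.7233 \cdot 10^{9}$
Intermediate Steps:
$N{\left(t,L \right)} = -13 + \frac{t}{4}$ ($N{\left(t,L \right)} = \frac{-52 + t}{4} = -13 + \frac{t}{4}$)
$\left(\left(4 + 37\right) 48 + 35^{3}\right) \left(N{\left(161,168 \right)} + 38403\right) = \left(\left(4 + 37\right) 48 + 35^{3}\right) \left(\left(-13 + \frac{1}{4} \cdot 161\right) + 38403\right) = \left(41 \cdot 48 + 42875\right) \left(\left(-13 + \frac{161}{4}\right) + 38403\right) = \left(1968 + 42875\right) \left(\frac{109}{4} + 38403\right) = 44843 \cdot \frac{153721}{4} = \frac{6893310803}{4}$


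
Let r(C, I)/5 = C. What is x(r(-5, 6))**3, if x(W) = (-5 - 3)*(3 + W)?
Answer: 5451776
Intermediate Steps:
r(C, I) = 5*C
x(W) = -24 - 8*W (x(W) = -8*(3 + W) = -24 - 8*W)
x(r(-5, 6))**3 = (-24 - 40*(-5))**3 = (-24 - 8*(-25))**3 = (-24 + 200)**3 = 176**3 = 5451776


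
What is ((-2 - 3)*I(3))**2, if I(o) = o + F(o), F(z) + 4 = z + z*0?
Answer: 100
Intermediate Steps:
F(z) = -4 + z (F(z) = -4 + (z + z*0) = -4 + (z + 0) = -4 + z)
I(o) = -4 + 2*o (I(o) = o + (-4 + o) = -4 + 2*o)
((-2 - 3)*I(3))**2 = ((-2 - 3)*(-4 + 2*3))**2 = (-5*(-4 + 6))**2 = (-5*2)**2 = (-10)**2 = 100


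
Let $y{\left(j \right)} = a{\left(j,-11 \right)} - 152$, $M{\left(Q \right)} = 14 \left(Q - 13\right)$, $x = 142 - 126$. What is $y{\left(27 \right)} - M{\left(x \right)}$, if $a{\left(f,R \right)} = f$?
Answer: $-167$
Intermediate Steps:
$x = 16$ ($x = 142 - 126 = 16$)
$M{\left(Q \right)} = -182 + 14 Q$ ($M{\left(Q \right)} = 14 \left(-13 + Q\right) = -182 + 14 Q$)
$y{\left(j \right)} = -152 + j$ ($y{\left(j \right)} = j - 152 = -152 + j$)
$y{\left(27 \right)} - M{\left(x \right)} = \left(-152 + 27\right) - \left(-182 + 14 \cdot 16\right) = -125 - \left(-182 + 224\right) = -125 - 42 = -167$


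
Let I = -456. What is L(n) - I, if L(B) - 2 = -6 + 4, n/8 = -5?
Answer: 456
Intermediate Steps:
n = -40 (n = 8*(-5) = -40)
L(B) = 0 (L(B) = 2 + (-6 + 4) = 2 - 2 = 0)
L(n) - I = 0 - 1*(-456) = 0 + 456 = 456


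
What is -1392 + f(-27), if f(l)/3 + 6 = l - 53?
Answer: -1650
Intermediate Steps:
f(l) = -177 + 3*l (f(l) = -18 + 3*(l - 53) = -18 + 3*(-53 + l) = -18 + (-159 + 3*l) = -177 + 3*l)
-1392 + f(-27) = -1392 + (-177 + 3*(-27)) = -1392 + (-177 - 81) = -1392 - 258 = -1650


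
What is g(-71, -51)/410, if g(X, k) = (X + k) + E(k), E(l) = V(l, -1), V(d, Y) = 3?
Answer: -119/410 ≈ -0.29024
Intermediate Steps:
E(l) = 3
g(X, k) = 3 + X + k (g(X, k) = (X + k) + 3 = 3 + X + k)
g(-71, -51)/410 = (3 - 71 - 51)/410 = -119*1/410 = -119/410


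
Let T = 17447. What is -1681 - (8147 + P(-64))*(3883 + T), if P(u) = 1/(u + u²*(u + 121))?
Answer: -20280493309129/116704 ≈ -1.7378e+8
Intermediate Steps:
P(u) = 1/(u + u²*(121 + u))
-1681 - (8147 + P(-64))*(3883 + T) = -1681 - (8147 + 1/((-64)*(1 + (-64)² + 121*(-64))))*(3883 + 17447) = -1681 - (8147 - 1/(64*(1 + 4096 - 7744)))*21330 = -1681 - (8147 - 1/64/(-3647))*21330 = -1681 - (8147 - 1/64*(-1/3647))*21330 = -1681 - (8147 + 1/233408)*21330 = -1681 - 1901574977*21330/233408 = -1681 - 1*20280297129705/116704 = -1681 - 20280297129705/116704 = -20280493309129/116704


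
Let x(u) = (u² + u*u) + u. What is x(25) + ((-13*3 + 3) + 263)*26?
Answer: 7177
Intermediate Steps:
x(u) = u + 2*u² (x(u) = (u² + u²) + u = 2*u² + u = u + 2*u²)
x(25) + ((-13*3 + 3) + 263)*26 = 25*(1 + 2*25) + ((-13*3 + 3) + 263)*26 = 25*(1 + 50) + ((-39 + 3) + 263)*26 = 25*51 + (-36 + 263)*26 = 1275 + 227*26 = 1275 + 5902 = 7177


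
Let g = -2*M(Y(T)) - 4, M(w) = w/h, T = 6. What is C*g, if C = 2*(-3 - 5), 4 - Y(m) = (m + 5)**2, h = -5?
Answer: 4064/5 ≈ 812.80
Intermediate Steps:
Y(m) = 4 - (5 + m)**2 (Y(m) = 4 - (m + 5)**2 = 4 - (5 + m)**2)
M(w) = -w/5 (M(w) = w/(-5) = w*(-1/5) = -w/5)
g = -254/5 (g = -(-2)*(4 - (5 + 6)**2)/5 - 4 = -(-2)*(4 - 1*11**2)/5 - 4 = -(-2)*(4 - 1*121)/5 - 4 = -(-2)*(4 - 121)/5 - 4 = -(-2)*(-117)/5 - 4 = -2*117/5 - 4 = -234/5 - 4 = -254/5 ≈ -50.800)
C = -16 (C = 2*(-8) = -16)
C*g = -16*(-254/5) = 4064/5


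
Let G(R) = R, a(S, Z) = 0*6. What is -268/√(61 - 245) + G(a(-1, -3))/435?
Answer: 67*I*√46/23 ≈ 19.757*I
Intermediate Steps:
a(S, Z) = 0
-268/√(61 - 245) + G(a(-1, -3))/435 = -268/√(61 - 245) + 0/435 = -268*(-I*√46/92) + 0*(1/435) = -268*(-I*√46/92) + 0 = -(-67)*I*√46/23 + 0 = 67*I*√46/23 + 0 = 67*I*√46/23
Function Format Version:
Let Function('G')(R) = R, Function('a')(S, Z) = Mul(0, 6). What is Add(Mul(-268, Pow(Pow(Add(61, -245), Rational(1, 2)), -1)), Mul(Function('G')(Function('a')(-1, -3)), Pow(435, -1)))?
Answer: Mul(Rational(67, 23), I, Pow(46, Rational(1, 2))) ≈ Mul(19.757, I)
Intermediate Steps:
Function('a')(S, Z) = 0
Add(Mul(-268, Pow(Pow(Add(61, -245), Rational(1, 2)), -1)), Mul(Function('G')(Function('a')(-1, -3)), Pow(435, -1))) = Add(Mul(-268, Pow(Pow(Add(61, -245), Rational(1, 2)), -1)), Mul(0, Pow(435, -1))) = Add(Mul(-268, Pow(Pow(-184, Rational(1, 2)), -1)), Mul(0, Rational(1, 435))) = Add(Mul(-268, Pow(Mul(2, I, Pow(46, Rational(1, 2))), -1)), 0) = Add(Mul(-268, Mul(Rational(-1, 92), I, Pow(46, Rational(1, 2)))), 0) = Add(Mul(Rational(67, 23), I, Pow(46, Rational(1, 2))), 0) = Mul(Rational(67, 23), I, Pow(46, Rational(1, 2)))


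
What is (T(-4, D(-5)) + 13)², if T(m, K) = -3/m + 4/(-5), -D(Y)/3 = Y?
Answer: 67081/400 ≈ 167.70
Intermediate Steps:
D(Y) = -3*Y
T(m, K) = -⅘ - 3/m (T(m, K) = -3/m + 4*(-⅕) = -3/m - ⅘ = -⅘ - 3/m)
(T(-4, D(-5)) + 13)² = ((-⅘ - 3/(-4)) + 13)² = ((-⅘ - 3*(-¼)) + 13)² = ((-⅘ + ¾) + 13)² = (-1/20 + 13)² = (259/20)² = 67081/400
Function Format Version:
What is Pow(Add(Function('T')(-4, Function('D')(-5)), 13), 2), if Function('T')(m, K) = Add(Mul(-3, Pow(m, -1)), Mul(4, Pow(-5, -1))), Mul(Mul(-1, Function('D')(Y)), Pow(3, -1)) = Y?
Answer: Rational(67081, 400) ≈ 167.70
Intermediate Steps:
Function('D')(Y) = Mul(-3, Y)
Function('T')(m, K) = Add(Rational(-4, 5), Mul(-3, Pow(m, -1))) (Function('T')(m, K) = Add(Mul(-3, Pow(m, -1)), Mul(4, Rational(-1, 5))) = Add(Mul(-3, Pow(m, -1)), Rational(-4, 5)) = Add(Rational(-4, 5), Mul(-3, Pow(m, -1))))
Pow(Add(Function('T')(-4, Function('D')(-5)), 13), 2) = Pow(Add(Add(Rational(-4, 5), Mul(-3, Pow(-4, -1))), 13), 2) = Pow(Add(Add(Rational(-4, 5), Mul(-3, Rational(-1, 4))), 13), 2) = Pow(Add(Add(Rational(-4, 5), Rational(3, 4)), 13), 2) = Pow(Add(Rational(-1, 20), 13), 2) = Pow(Rational(259, 20), 2) = Rational(67081, 400)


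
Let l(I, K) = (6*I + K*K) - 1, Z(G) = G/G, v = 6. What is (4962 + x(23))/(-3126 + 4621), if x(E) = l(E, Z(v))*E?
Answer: 8136/1495 ≈ 5.4421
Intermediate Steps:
Z(G) = 1
l(I, K) = -1 + K**2 + 6*I (l(I, K) = (6*I + K**2) - 1 = (K**2 + 6*I) - 1 = -1 + K**2 + 6*I)
x(E) = 6*E**2 (x(E) = (-1 + 1**2 + 6*E)*E = (-1 + 1 + 6*E)*E = (6*E)*E = 6*E**2)
(4962 + x(23))/(-3126 + 4621) = (4962 + 6*23**2)/(-3126 + 4621) = (4962 + 6*529)/1495 = (4962 + 3174)*(1/1495) = 8136*(1/1495) = 8136/1495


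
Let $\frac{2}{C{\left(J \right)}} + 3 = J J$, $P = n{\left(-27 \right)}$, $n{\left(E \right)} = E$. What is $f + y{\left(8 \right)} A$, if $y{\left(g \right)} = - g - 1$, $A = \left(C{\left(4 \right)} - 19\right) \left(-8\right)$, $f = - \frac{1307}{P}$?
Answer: $- \frac{459289}{351} \approx -1308.5$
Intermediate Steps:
$P = -27$
$f = \frac{1307}{27}$ ($f = - \frac{1307}{-27} = \left(-1307\right) \left(- \frac{1}{27}\right) = \frac{1307}{27} \approx 48.407$)
$C{\left(J \right)} = \frac{2}{-3 + J^{2}}$ ($C{\left(J \right)} = \frac{2}{-3 + J J} = \frac{2}{-3 + J^{2}}$)
$A = \frac{1960}{13}$ ($A = \left(\frac{2}{-3 + 4^{2}} - 19\right) \left(-8\right) = \left(\frac{2}{-3 + 16} - 19\right) \left(-8\right) = \left(\frac{2}{13} - 19\right) \left(-8\right) = \left(- \frac{245}{13}\right) \left(-8\right) = \frac{1960}{13} \approx 150.77$)
$y{\left(g \right)} = -1 - g$
$f + y{\left(8 \right)} A = \frac{1307}{27} + \left(-1 - 8\right) \frac{1960}{13} = \frac{1307}{27} - \frac{17640}{13} = - \frac{459289}{351}$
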